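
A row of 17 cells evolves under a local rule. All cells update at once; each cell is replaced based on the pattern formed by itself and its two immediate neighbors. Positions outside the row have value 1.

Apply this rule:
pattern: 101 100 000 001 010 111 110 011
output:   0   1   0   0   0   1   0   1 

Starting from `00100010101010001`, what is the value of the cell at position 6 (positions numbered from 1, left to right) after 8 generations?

10010000000001001
01001000000000101
00100100000000001
10010010000000001
01001001000000001
00100100100000001
10010010010000001
01001001001000001
position 6 holds 0

0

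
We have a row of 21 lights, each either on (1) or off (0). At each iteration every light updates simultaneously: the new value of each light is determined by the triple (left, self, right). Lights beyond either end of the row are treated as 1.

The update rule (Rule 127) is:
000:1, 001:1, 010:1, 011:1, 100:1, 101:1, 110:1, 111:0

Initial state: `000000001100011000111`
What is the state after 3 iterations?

111111111111111111100
000000000000000000111
111111111111111111100

111111111111111111100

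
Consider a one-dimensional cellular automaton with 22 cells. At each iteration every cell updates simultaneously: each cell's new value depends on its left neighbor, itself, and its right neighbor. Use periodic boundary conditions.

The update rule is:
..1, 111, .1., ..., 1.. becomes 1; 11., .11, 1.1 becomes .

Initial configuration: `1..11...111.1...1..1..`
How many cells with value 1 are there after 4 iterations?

17

111..111.1..1111111111
11.11.1..111.111111111
1.....111.1...11111111
.11111.1..1111.1111111
count of 1: 17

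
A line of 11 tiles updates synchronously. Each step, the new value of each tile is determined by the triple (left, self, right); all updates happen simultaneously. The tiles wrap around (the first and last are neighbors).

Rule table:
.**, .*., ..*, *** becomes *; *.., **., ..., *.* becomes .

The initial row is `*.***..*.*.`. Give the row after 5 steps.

*.*.*.**..*

*.**..**.*.
*.*..**..*.
*.*.**..**.
*.*.*..**..
*.*.*.**..*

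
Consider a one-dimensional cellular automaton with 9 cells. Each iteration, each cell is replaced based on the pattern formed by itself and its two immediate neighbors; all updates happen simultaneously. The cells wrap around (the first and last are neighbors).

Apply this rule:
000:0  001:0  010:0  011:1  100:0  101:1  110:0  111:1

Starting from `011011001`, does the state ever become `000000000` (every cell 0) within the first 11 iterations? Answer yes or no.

110110000
101100000
011000000
010000000
000000000
all cells are 0 at iteration 5

yes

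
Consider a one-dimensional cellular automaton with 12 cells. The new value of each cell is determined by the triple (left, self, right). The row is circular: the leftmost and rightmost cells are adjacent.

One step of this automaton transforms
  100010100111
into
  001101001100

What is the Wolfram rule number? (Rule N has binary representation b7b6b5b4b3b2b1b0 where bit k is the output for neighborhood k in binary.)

43

position 10: 111 → 0  (bit 7 = 0)
position 0: 110 → 0  (bit 6 = 0)
position 5: 101 → 1  (bit 5 = 1)
position 1: 100 → 0  (bit 4 = 0)
position 9: 011 → 1  (bit 3 = 1)
position 4: 010 → 0  (bit 2 = 0)
position 3: 001 → 1  (bit 1 = 1)
position 2: 000 → 1  (bit 0 = 1)
bits b7..b0 = 00101011 = 43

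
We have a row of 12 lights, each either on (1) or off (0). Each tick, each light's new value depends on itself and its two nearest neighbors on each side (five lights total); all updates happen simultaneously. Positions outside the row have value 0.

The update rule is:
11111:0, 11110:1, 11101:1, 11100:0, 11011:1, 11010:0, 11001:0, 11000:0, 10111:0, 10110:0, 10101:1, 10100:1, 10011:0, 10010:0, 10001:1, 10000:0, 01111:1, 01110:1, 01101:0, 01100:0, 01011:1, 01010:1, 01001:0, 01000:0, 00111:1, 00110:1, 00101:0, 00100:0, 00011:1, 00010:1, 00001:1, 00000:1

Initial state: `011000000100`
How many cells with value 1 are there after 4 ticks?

110001111000
100111110001
000110100110
111100100100
count of 1: 6

6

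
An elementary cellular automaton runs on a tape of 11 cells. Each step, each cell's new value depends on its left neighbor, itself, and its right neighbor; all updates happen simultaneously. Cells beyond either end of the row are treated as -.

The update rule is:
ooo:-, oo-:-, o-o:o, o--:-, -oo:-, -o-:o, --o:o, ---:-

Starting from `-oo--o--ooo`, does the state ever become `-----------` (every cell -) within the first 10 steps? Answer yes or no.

yes

o---oo-o---
o--o--oo---
o-oo-o-----
oo--oo-----
---o-------
--oo-------
-o---------
oo---------
-----------
all cells are - at step 9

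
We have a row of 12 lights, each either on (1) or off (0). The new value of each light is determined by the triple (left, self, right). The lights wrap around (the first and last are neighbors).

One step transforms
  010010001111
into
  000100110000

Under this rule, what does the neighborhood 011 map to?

At position 8 the neighborhood is 011; the next row has 0 there.

0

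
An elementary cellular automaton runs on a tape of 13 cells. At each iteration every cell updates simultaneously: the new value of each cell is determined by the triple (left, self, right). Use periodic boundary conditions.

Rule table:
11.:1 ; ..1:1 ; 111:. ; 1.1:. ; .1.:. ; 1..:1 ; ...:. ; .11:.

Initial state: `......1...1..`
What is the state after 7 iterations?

..1.1........

.....1.1.1.1.
....1.......1
1..1.1.....1.
.11...1...1..
1.11.1.1.1.1.
...1.........
..1.1........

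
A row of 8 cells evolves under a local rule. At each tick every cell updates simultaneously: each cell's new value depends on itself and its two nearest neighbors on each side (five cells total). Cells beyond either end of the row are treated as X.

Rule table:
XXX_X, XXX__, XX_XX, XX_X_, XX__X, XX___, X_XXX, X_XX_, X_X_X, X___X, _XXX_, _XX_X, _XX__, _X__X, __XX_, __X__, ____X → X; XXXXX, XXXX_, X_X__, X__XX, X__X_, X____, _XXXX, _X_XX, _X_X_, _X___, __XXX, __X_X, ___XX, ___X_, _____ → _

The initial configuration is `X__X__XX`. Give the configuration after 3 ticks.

XX____XX

tick 1: XX_XX___
tick 2: _XXXXXX_
tick 3: XX____XX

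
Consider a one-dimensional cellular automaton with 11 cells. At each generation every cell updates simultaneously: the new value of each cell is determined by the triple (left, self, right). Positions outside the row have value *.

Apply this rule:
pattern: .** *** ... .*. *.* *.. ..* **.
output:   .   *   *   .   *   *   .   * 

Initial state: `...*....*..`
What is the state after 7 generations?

********..*

**..***..*.
***..***..*
****..***..
*****..***.
******..***
*******..**
********..*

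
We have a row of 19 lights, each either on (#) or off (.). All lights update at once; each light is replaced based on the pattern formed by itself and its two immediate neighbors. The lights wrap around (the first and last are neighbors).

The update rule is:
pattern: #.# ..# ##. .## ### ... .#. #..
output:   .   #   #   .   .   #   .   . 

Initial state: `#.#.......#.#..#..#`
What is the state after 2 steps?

..##.....#.###..#..

step 1: #...######....#..#.
step 2: ..##.....#.###..#..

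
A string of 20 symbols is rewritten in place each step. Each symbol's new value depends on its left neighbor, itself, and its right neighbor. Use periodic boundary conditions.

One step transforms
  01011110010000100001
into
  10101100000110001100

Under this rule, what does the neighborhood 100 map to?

0

At position 7 the neighborhood is 100; the next row has 0 there.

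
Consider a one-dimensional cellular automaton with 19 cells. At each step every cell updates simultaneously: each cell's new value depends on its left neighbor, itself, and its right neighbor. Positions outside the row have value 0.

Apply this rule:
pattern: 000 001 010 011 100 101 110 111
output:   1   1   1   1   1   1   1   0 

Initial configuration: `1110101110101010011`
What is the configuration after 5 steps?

1011111011111111111
1110001110000000001
1011111011111111111  (repeats step 1; period 2)
step 5: 1011111011111111111

1011111011111111111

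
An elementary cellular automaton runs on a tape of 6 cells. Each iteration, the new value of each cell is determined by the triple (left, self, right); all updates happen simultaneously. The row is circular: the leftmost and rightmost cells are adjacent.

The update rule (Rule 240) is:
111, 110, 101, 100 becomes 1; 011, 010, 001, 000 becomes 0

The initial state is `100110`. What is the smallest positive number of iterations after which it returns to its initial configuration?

010011
101001
110100
011010
001101
100110

6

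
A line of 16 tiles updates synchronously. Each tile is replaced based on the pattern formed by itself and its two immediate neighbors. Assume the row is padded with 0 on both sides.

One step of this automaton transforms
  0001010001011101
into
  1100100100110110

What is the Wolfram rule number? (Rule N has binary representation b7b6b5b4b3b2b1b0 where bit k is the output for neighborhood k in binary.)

position 12: 111 → 0  (bit 7 = 0)
position 13: 110 → 1  (bit 6 = 1)
position 4: 101 → 1  (bit 5 = 1)
position 6: 100 → 0  (bit 4 = 0)
position 11: 011 → 1  (bit 3 = 1)
position 3: 010 → 0  (bit 2 = 0)
position 2: 001 → 0  (bit 1 = 0)
position 0: 000 → 1  (bit 0 = 1)
bits b7..b0 = 01101001 = 105

105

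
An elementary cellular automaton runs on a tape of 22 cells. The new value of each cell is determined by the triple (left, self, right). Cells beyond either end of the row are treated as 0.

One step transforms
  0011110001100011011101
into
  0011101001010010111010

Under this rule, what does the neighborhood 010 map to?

At position 21 the neighborhood is 010; the next row has 0 there.

0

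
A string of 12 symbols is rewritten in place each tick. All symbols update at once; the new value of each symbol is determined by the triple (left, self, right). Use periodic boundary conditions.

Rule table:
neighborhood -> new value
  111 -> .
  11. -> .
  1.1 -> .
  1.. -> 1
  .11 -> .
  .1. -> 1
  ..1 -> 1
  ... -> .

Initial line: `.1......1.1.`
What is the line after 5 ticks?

111....111..

tick 1: 111....11.11
tick 2: ...1..1.....
tick 3: ..111111....
tick 4: .1......1...
tick 5: 111....111..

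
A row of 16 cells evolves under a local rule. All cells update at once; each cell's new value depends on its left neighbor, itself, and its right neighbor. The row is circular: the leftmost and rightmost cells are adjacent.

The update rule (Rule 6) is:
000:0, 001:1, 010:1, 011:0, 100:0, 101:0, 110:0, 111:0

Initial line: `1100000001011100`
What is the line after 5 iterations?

0000110000010000

0000000011000001
0000000100000011
0000001100000100
0000010000001100
0000110000010000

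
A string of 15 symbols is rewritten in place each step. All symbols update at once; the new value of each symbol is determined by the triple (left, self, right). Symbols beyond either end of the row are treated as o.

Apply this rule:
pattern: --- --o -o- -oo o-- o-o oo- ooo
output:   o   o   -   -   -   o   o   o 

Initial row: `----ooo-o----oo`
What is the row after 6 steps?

step 1: -ooo-ooo--ooo-o
step 2: o-ooo-oo-o-ooo-
step 3: oo-ooo-oo-o-ooo
step 4: ooo-ooo-oo-o-oo
step 5: oooo-ooo-oo-o-o
step 6: ooooo-ooo-oo-o-

ooooo-ooo-oo-o-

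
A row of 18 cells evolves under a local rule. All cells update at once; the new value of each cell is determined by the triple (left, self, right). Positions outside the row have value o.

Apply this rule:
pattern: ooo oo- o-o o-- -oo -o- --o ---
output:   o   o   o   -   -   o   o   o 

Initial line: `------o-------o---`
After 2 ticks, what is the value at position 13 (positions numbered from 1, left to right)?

-oooooo-ooooooo-oo
o-oooooo-ooooooo-o
position 13 holds o

o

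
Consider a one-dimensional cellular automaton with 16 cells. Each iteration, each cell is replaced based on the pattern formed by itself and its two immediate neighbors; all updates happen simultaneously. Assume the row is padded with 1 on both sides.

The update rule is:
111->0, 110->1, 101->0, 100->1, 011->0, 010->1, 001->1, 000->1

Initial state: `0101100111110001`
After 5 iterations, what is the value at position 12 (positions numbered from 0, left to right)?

0100111000011110
0111001111100010
0001110000111110
1110011111000010
0011100001111110
position 12 holds 1

1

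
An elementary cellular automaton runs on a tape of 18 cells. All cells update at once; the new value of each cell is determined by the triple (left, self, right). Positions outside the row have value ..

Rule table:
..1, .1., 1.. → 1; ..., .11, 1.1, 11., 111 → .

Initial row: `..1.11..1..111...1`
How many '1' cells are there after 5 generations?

7

generation 1: .11...11111...1.11
generation 2: 1..1.1.....1.11...
generation 3: 1111.11...11...1..
generation 4: .......1.1..1.111.
generation 5: ......11.1111....1
count of 1: 7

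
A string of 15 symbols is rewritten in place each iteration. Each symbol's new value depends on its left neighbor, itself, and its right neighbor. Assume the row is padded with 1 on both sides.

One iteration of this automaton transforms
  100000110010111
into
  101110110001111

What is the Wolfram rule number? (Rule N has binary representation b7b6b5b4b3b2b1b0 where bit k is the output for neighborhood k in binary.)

233

position 13: 111 → 1  (bit 7 = 1)
position 0: 110 → 1  (bit 6 = 1)
position 11: 101 → 1  (bit 5 = 1)
position 1: 100 → 0  (bit 4 = 0)
position 6: 011 → 1  (bit 3 = 1)
position 10: 010 → 0  (bit 2 = 0)
position 5: 001 → 0  (bit 1 = 0)
position 2: 000 → 1  (bit 0 = 1)
bits b7..b0 = 11101001 = 233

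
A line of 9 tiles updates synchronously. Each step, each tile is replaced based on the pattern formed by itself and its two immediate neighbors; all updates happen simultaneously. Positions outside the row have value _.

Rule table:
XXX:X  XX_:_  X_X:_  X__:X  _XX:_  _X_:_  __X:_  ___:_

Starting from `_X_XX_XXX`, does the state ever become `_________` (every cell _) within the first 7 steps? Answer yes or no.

yes

_______X_
________X
_________
all cells are _ at step 3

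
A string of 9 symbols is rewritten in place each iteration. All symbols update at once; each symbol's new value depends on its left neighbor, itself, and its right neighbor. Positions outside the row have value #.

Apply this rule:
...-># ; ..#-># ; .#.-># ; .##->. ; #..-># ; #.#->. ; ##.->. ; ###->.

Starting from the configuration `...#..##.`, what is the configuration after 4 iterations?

iteration 1: ######...
iteration 2: ......###
iteration 3: ######...  (repeats iteration 1; period 2)
iteration 4: ......###

......###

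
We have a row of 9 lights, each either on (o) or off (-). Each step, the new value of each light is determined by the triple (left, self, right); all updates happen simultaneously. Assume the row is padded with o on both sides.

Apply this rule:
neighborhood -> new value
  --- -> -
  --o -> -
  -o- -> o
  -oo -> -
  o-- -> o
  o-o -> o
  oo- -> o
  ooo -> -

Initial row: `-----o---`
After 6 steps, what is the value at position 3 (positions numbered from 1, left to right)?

o

o----oo--
oo----oo-
-oo----oo
o-oo-----
oo-oo----
-oo-oo---
position 3 holds o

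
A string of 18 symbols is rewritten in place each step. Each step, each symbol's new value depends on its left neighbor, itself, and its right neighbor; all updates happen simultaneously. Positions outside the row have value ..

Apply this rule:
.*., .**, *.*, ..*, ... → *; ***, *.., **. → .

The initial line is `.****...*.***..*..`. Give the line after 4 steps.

***..****.....**..

step 1: **....*****...**.*
step 2: *..****.....***.**
step 3: *.**....*****..**.
step 4: ***..****.....**..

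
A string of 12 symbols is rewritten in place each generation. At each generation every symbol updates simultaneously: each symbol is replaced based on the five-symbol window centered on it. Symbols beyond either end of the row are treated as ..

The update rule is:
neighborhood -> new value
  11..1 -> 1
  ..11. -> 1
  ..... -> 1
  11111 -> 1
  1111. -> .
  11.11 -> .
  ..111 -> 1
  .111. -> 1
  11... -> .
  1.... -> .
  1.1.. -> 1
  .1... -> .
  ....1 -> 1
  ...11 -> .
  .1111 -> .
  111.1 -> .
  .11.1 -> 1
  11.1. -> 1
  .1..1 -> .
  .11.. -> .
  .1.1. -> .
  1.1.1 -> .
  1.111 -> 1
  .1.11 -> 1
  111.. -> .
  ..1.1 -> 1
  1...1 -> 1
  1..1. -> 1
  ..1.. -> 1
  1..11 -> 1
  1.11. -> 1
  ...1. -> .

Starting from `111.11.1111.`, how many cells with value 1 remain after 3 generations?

8

generation 1: 11..11.1....
generation 2: 1.111111..11
generation 3: 111.11..111.
count of 1: 8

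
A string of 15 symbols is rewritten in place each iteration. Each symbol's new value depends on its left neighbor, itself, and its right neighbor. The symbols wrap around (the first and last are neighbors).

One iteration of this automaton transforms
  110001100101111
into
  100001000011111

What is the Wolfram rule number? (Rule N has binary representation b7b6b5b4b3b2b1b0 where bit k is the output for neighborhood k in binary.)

position 0: 111 → 1  (bit 7 = 1)
position 1: 110 → 0  (bit 6 = 0)
position 10: 101 → 1  (bit 5 = 1)
position 2: 100 → 0  (bit 4 = 0)
position 5: 011 → 1  (bit 3 = 1)
position 9: 010 → 0  (bit 2 = 0)
position 4: 001 → 0  (bit 1 = 0)
position 3: 000 → 0  (bit 0 = 0)
bits b7..b0 = 10101000 = 168

168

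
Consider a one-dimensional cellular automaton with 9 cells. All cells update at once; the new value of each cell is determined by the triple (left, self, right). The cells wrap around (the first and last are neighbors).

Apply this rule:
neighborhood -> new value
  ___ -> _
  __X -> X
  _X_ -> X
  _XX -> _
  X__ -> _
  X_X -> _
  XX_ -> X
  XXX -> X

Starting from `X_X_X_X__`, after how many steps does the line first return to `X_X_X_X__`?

2

X_X_X_X_X
X_X_X_X__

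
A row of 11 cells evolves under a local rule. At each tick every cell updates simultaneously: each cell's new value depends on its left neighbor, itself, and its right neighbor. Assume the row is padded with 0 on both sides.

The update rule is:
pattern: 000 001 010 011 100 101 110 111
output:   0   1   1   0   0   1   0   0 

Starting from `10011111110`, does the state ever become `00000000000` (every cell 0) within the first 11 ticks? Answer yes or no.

10100000000
11100000000
00000000000
all cells are 0 at tick 3

yes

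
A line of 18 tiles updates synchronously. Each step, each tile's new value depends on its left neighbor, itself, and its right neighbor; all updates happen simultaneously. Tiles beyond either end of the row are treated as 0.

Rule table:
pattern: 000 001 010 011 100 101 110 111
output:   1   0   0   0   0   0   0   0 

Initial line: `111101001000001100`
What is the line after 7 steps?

step 1: 000000000011100001
step 2: 111111111000001100
step 3: 000000000011100001  (repeats step 1; period 2)
step 7: 000000000011100001

000000000011100001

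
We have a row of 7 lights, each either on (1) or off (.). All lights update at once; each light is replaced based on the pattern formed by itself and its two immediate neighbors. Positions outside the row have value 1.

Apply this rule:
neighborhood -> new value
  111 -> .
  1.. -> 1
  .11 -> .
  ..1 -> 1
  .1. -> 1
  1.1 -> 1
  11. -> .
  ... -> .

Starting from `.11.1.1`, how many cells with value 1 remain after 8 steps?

1..111.
.11...1
1..1.1.
.111111
1......
.1....1
111..1.
...1111
count of 1: 4

4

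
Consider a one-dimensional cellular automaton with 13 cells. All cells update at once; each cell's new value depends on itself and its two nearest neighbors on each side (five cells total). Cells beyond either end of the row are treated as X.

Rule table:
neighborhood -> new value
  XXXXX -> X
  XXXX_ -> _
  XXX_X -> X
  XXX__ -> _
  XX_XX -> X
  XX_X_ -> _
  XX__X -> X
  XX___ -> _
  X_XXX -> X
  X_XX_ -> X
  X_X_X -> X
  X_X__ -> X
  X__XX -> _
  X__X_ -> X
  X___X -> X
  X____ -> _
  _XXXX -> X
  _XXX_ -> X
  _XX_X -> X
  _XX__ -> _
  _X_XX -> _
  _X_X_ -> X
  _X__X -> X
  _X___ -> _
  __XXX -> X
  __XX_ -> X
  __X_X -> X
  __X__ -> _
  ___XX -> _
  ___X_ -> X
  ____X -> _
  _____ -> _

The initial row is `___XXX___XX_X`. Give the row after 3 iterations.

_XXX_XXXXXXXX

iteration 1: _X_XX__X_XXXX
iteration 2: _X_X_XXX_XXXX
iteration 3: _XXX_XXXXXXXX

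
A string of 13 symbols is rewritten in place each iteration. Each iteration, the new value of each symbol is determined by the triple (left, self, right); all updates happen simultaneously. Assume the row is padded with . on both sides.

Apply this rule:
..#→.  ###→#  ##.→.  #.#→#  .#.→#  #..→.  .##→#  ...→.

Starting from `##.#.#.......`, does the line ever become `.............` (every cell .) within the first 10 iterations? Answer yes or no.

no

iteration 1: #.####.......
iteration 2: #####........
iteration 3: ####.........
iteration 4: ###..........
iteration 5: ##...........
iteration 6: #............
iteration 7: #............  (fixed point — unchanged through iteration 10)
iteration 10 is #............, still not uniform .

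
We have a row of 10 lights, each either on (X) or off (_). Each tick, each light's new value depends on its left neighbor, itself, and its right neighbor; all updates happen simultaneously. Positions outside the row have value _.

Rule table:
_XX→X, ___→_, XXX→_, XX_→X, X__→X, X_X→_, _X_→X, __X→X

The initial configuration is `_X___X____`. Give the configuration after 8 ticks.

tick 1: XXX_XXX___
tick 2: X_X_X_XX__
tick 3: X_X_X_XXX_
tick 4: X_X_X_X_XX
tick 5: X_X_X_X_XX  (fixed point — unchanged through tick 8)

X_X_X_X_XX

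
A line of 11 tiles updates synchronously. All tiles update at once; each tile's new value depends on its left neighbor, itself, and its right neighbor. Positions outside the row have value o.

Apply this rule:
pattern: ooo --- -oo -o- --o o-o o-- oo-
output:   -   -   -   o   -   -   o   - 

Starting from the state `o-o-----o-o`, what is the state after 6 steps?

step 1: --oo----o--
step 2: o---o---oo-
step 3: -o--oo-----
step 4: -oo---o----
step 5: ---o--oo---
step 6: o--oo---o--

o--oo---o--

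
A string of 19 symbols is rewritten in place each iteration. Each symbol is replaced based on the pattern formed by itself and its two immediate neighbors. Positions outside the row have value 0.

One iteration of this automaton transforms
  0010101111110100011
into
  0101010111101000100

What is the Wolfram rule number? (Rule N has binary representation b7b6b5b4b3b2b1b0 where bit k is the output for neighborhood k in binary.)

162

position 7: 111 → 1  (bit 7 = 1)
position 11: 110 → 0  (bit 6 = 0)
position 3: 101 → 1  (bit 5 = 1)
position 14: 100 → 0  (bit 4 = 0)
position 6: 011 → 0  (bit 3 = 0)
position 2: 010 → 0  (bit 2 = 0)
position 1: 001 → 1  (bit 1 = 1)
position 0: 000 → 0  (bit 0 = 0)
bits b7..b0 = 10100010 = 162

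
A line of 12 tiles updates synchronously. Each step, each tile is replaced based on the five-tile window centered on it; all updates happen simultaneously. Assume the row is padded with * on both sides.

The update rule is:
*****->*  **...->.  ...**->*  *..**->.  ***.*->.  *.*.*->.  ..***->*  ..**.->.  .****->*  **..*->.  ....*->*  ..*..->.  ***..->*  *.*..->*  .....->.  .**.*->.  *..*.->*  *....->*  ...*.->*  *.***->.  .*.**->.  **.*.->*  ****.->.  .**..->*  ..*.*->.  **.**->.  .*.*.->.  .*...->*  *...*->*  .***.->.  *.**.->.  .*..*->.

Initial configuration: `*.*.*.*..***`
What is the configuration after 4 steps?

**..*...****

.*....*..***
******...***
****.*.*****
**..*...****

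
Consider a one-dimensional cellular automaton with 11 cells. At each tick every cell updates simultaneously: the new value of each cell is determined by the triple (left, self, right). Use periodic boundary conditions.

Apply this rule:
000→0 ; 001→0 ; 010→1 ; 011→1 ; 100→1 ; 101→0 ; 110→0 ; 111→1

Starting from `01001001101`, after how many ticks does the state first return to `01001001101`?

01101101001
01001001101

2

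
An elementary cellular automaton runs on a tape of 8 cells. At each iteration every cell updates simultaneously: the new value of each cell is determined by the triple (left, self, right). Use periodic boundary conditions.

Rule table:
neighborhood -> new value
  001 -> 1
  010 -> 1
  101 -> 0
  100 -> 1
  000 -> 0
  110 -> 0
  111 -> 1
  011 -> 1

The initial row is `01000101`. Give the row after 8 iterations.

11100111

01101101
01001001
01111111
01111110
11111101
11111001
11110111
11100111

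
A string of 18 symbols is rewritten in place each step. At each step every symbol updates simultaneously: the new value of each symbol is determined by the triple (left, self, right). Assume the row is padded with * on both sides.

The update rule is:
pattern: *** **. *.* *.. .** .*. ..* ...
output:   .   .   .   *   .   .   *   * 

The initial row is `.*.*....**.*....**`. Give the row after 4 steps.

****....****....**

....****....****..
****....****....**
....****....****..  (repeats step 1; period 2)
step 4: ****....****....**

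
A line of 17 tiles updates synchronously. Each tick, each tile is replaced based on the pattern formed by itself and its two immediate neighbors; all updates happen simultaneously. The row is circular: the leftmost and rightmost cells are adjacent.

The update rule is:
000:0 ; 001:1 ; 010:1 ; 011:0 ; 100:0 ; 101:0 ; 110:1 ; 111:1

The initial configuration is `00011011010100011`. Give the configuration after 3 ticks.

tick 1: 00101001010100101
tick 2: 01101011010101101
tick 3: 00101001010100101

00101001010100101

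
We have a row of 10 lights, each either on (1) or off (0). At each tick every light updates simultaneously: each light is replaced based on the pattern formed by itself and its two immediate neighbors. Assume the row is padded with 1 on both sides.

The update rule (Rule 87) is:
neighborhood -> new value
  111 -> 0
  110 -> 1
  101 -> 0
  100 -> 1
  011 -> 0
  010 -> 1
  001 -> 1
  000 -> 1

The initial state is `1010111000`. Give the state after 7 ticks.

1010001111
1011110000
1000011111
1111100000
0000111111
1111000000
0001111111

0001111111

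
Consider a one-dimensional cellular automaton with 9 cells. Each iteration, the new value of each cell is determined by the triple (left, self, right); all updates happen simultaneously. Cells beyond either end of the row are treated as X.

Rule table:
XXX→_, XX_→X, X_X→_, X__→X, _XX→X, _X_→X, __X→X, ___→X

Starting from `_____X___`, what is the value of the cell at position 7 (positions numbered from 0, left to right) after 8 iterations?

iteration 1: XXXXXXXXX
iteration 2: _________
iteration 3: XXXXXXXXX  (repeats iteration 1; period 2)
iteration 8: _________
position 7 holds _

_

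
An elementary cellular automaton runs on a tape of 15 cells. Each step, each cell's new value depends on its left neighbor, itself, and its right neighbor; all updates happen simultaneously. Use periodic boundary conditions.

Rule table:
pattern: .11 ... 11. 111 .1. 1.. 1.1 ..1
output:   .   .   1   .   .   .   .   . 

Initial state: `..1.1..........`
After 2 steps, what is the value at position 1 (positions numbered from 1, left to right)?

step 1: ...............
step 2: ...............
position 1 holds .

.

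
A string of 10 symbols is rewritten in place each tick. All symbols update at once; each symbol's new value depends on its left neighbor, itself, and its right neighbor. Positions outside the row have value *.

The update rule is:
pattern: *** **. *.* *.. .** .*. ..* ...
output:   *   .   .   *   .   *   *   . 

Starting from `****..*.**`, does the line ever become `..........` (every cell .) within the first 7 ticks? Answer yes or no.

***.***..*
**...*.**.
*.*.**....
..*...*..*
****.****.
***...**..
**.*.*..**
tick 7 is **.*.*..**, still not uniform .

no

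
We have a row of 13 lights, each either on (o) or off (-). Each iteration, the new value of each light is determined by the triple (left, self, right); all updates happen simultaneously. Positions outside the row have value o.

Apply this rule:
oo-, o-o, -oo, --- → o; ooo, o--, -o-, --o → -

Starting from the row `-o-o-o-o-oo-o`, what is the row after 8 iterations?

oo---oo--o---

iteration 1: o-o-o-o-ooooo
iteration 2: oo-o-o-oo----
iteration 3: -oo-o-ooo-oo-
iteration 4: oooo-oo-ooooo
iteration 5: ---oooooo----
iteration 6: -o-o----o-oo-
iteration 7: o-o--oo--oooo
iteration 8: oo---oo--o---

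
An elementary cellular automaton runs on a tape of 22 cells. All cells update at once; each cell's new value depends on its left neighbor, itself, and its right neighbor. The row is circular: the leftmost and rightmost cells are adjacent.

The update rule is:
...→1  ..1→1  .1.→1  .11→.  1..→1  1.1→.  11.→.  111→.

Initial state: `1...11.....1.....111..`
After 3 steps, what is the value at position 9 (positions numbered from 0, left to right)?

1

1111..11111111111...11
....11...........111..
1111..11111111111...11
position 9 holds 1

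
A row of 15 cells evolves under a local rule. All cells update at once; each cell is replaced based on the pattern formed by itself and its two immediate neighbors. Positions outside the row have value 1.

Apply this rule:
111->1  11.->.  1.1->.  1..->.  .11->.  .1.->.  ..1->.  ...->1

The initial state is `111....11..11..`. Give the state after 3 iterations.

..1111..11111..

iteration 1: 11..11.........
iteration 2: 1......1111111.
iteration 3: ..1111..11111..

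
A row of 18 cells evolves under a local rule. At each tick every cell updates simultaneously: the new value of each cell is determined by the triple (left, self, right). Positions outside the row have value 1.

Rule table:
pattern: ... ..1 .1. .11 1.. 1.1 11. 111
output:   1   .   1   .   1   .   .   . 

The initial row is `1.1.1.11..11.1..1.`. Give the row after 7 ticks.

..........11111.1.

..1.1...1....11.1.
1.1.111.1111....1.
..1.........111.1.
1.111111111.....1.
...........1111.1.
1111111111......1.
..........11111.1.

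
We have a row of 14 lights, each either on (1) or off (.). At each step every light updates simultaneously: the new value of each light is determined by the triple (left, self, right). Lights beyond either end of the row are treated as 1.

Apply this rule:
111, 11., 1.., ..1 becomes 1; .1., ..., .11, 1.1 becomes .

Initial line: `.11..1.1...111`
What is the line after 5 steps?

..111...1.1.11
11.111.1.....1
11..11..1...1.
1111.111.1.1..
1111..11....11

1111..11....11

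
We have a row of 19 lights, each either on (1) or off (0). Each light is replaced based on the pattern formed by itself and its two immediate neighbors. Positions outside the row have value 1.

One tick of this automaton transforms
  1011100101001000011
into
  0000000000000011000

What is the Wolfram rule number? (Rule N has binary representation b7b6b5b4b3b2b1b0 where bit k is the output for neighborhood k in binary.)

position 3: 111 → 0  (bit 7 = 0)
position 0: 110 → 0  (bit 6 = 0)
position 1: 101 → 0  (bit 5 = 0)
position 5: 100 → 0  (bit 4 = 0)
position 2: 011 → 0  (bit 3 = 0)
position 7: 010 → 0  (bit 2 = 0)
position 6: 001 → 0  (bit 1 = 0)
position 14: 000 → 1  (bit 0 = 1)
bits b7..b0 = 00000001 = 1

1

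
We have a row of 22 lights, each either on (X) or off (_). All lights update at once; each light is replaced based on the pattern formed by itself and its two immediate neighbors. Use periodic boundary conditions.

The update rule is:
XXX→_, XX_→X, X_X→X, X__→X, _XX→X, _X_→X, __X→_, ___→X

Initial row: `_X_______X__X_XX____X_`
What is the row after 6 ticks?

_XXXXXXX_XX_XXXXXXX_XX
XX_____XXXXXX_____XXXX
_XXXXX_X____XXXXX_X___
_X___XXXXXX_X___XXXXXX
XXXX_X____XXXXX_X____X
___XXXXXX_X___XXXXXX_X

___XXXXXX_X___XXXXXX_X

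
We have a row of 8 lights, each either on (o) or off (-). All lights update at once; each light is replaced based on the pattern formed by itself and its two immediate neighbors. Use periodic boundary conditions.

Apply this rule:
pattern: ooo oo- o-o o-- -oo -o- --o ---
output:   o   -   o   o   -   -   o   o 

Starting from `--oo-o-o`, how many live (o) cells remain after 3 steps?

4

oo--o-o-
--oo-o-o  (repeats step 0; period 2)
step 3: oo--o-o-
count of o: 4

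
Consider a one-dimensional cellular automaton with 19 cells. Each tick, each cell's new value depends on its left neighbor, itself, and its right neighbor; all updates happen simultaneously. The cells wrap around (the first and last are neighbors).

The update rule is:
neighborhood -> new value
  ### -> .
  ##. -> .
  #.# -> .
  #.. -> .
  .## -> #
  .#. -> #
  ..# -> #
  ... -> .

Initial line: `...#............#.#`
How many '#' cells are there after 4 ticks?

..##...........##.#
.##...........##..#
.#...........##..##
.#..........##..##.
count of #: 5

5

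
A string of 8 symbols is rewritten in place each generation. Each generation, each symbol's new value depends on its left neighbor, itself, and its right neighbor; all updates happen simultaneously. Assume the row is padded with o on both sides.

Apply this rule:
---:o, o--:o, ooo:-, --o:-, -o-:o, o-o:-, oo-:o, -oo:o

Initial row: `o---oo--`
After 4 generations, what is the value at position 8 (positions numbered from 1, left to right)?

ooo-ooo-
--o-o-o-
o-o-o-o-
o-o-o-o-
position 8 holds -

-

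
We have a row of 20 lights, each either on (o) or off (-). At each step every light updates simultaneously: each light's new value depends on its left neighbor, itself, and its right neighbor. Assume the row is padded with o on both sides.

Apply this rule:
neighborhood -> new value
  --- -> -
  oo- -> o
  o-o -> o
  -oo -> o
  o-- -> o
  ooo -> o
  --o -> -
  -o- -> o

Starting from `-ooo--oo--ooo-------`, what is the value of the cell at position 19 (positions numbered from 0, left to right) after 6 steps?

ooooo-ooo-oooo------
ooooooooooooooo-----
oooooooooooooooo----
ooooooooooooooooo---
oooooooooooooooooo--
ooooooooooooooooooo-
position 19 holds -

-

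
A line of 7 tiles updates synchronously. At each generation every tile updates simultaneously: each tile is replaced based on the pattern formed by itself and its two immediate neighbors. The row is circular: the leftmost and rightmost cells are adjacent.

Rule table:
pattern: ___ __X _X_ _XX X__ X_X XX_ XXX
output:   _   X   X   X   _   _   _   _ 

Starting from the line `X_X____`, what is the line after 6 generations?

X_X___X
__X__XX
_XX_XX_
XX__X__
X__XX_X
__XX__X

__XX__X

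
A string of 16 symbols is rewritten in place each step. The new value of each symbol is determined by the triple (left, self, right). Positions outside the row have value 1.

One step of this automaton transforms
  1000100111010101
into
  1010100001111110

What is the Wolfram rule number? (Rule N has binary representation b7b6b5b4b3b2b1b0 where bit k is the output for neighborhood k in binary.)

101

position 8: 111 → 0  (bit 7 = 0)
position 0: 110 → 1  (bit 6 = 1)
position 10: 101 → 1  (bit 5 = 1)
position 1: 100 → 0  (bit 4 = 0)
position 7: 011 → 0  (bit 3 = 0)
position 4: 010 → 1  (bit 2 = 1)
position 3: 001 → 0  (bit 1 = 0)
position 2: 000 → 1  (bit 0 = 1)
bits b7..b0 = 01100101 = 101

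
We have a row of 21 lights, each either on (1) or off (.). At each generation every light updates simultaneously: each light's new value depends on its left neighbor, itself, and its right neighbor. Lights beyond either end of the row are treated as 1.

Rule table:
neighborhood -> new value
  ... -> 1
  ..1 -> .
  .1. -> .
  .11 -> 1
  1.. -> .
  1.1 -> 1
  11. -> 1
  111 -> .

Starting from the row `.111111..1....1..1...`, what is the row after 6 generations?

..1.....111.1.1.1.111

11....1....11......1.
.1.11...11.11.1111..1
1.111.1.1111111..1..1
111.11.11.....1.....1
..1111111.111...111.1
..1.....111.1.1.1.111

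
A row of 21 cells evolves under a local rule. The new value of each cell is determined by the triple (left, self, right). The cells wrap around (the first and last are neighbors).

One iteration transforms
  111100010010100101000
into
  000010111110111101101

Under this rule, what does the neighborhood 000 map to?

At position 5 the neighborhood is 000; the next row has 0 there.

0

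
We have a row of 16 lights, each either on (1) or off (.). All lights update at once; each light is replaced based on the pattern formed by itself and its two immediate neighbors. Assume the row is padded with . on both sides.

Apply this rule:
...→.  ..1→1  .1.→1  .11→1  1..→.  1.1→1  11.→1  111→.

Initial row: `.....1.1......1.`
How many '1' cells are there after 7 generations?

....1111.....11.
...11..1....111.
..111.11...11.1.
.11.1111..11111.
11111..1.11...1.
1...1.11111..11.
1..1111...1.111.
count of 1: 9

9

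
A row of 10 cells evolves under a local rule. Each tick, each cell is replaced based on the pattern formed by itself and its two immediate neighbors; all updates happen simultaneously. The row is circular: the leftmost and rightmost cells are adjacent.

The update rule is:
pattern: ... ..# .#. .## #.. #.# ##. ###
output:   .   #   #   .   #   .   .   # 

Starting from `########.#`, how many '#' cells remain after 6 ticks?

9

tick 1: #######...
tick 2: .#####.#.#
tick 3: ..###..#.#
tick 4: ##.#.###.#
tick 5: #..#..#...
tick 6: ########.#
count of #: 9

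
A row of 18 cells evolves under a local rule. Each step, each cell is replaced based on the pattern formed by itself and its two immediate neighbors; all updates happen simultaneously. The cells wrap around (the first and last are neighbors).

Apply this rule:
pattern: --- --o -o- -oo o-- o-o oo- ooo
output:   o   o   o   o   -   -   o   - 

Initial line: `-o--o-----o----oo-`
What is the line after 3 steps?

step 1: oo-oo-ooooo-ooooo-
step 2: oo-oo-o---o-o---o-
step 3: oo-oo-o-ooo-o-ooo-

oo-oo-o-ooo-o-ooo-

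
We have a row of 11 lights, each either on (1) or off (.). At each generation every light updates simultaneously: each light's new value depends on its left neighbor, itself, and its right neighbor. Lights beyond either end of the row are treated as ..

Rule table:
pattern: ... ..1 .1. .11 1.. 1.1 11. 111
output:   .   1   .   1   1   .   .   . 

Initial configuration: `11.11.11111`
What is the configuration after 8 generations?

1..1..1....
.11.11.1...
11..1...1..
1.11.1.1.1.
..1.......1
.1.1.....1.
1...1...1.1
.1.1.1.1...

.1.1.1.1...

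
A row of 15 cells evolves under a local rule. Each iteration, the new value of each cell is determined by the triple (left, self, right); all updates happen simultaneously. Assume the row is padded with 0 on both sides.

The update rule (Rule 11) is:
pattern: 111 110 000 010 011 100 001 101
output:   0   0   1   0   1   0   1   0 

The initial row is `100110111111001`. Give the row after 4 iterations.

001100110011110

001100100000010
111001001111100
100010011000001
001100110011110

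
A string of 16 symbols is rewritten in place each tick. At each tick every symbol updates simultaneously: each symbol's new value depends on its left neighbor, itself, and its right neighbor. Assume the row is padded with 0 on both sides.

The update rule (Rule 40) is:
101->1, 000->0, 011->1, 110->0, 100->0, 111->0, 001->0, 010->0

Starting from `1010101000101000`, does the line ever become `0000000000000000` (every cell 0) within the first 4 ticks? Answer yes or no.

tick 1: 0101010000010000
tick 2: 0010100000000000
tick 3: 0001000000000000
tick 4: 0000000000000000
all cells are 0 at tick 4

yes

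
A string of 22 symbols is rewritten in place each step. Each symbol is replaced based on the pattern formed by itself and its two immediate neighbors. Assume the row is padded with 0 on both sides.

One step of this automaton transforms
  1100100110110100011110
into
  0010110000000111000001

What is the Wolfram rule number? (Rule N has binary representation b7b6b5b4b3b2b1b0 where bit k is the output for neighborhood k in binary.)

position 18: 111 → 0  (bit 7 = 0)
position 1: 110 → 0  (bit 6 = 0)
position 9: 101 → 0  (bit 5 = 0)
position 2: 100 → 1  (bit 4 = 1)
position 0: 011 → 0  (bit 3 = 0)
position 4: 010 → 1  (bit 2 = 1)
position 3: 001 → 0  (bit 1 = 0)
position 15: 000 → 1  (bit 0 = 1)
bits b7..b0 = 00010101 = 21

21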